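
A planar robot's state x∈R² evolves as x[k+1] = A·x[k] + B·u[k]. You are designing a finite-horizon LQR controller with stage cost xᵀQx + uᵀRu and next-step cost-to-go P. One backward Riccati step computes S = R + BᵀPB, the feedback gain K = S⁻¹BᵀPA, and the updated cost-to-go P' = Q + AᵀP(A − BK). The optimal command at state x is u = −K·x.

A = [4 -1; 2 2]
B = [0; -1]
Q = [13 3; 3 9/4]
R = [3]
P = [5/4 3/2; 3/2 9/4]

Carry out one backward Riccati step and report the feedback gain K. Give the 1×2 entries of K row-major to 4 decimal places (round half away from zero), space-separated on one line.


-2.0000 -0.5714

BᵀP = [-1.5000 -2.2500]
S = R + BᵀPB = [3] + [2.2500] = [5.2500]
BᵀPA = [-10.5000 -3.0000]
K = S⁻¹·BᵀPA = [-2.0000 -0.5714]
A−BK = [4.0000 -1.0000; 0.0000 1.4286]
AᵀP(A−BK) = [32.0000 7.0000; 7.0000 2.5357]
P' = Q + AᵀP(A−BK) = [45.0000 10.0000; 10.0000 4.7857]
tr(P') = 49.7857


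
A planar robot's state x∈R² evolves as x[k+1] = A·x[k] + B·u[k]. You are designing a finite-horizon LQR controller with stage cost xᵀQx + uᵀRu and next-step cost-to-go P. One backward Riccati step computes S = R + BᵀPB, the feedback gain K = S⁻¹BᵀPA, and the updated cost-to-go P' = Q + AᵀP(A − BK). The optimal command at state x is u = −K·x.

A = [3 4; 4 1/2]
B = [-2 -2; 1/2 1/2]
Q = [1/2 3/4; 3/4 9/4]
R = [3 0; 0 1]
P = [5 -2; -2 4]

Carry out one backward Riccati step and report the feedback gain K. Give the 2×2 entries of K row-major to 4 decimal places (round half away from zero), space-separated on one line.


BᵀP = [-11.0000 6.0000; -11.0000 6.0000]
S = R + BᵀPB = [3 0; 0 1] + [25.0000 25.0000; 25.0000 25.0000] = [28.0000 25.0000; 25.0000 26.0000]
BᵀPA = [-9.0000 -41.0000; -9.0000 -41.0000]
K = S⁻¹·BᵀPA = [-0.0874 -0.3981; -0.2621 -1.1942]
A−BK = [2.3010 0.8155; 4.1748 1.2961]
AᵀP(A−BK) = [57.8544 18.6699; 18.6699 7.7184]
P' = Q + AᵀP(A−BK) = [58.3544 19.4199; 19.4199 9.9684]
tr(P') = 68.3228

-0.0874 -0.3981 -0.2621 -1.1942


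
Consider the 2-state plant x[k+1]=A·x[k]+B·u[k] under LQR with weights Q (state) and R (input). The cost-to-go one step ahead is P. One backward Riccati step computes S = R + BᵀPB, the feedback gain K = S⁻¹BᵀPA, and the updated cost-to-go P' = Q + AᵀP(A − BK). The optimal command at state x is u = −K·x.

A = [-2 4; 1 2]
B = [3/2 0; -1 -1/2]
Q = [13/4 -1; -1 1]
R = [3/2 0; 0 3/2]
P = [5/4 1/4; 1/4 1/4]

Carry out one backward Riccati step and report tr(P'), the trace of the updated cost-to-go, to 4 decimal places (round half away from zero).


BᵀP = [1.6250 0.1250; -0.1250 -0.1250]
S = R + BᵀPB = [3/2 0; 0 3/2] + [2.3125 -0.0625; -0.0625 0.0625] = [3.8125 -0.0625; -0.0625 1.5625]
BᵀPA = [-3.1250 6.7500; 0.1250 -0.7500]
K = S⁻¹·BᵀPA = [-0.8189 1.7638; 0.0472 -0.4094]
A−BK = [-0.7717 1.3543; 0.2047 3.5591]
AᵀP(A−BK) = [1.6850 -3.9370; -3.9370 12.7874]
P' = Q + AᵀP(A−BK) = [4.9350 -4.9370; -4.9370 13.7874]
tr(P') = 18.7224

18.7224


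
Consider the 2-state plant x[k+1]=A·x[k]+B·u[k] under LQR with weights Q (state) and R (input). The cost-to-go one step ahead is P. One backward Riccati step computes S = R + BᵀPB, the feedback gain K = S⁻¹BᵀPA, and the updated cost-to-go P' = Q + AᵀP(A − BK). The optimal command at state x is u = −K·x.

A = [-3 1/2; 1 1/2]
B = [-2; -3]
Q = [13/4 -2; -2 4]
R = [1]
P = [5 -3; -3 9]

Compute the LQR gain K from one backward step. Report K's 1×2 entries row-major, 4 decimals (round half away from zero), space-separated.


-0.2727 -0.1667

BᵀP = [-1.0000 -21.0000]
S = R + BᵀPB = [1] + [65.0000] = [66.0000]
BᵀPA = [-18.0000 -11.0000]
K = S⁻¹·BᵀPA = [-0.2727 -0.1667]
A−BK = [-3.5455 0.1667; 0.1818 0.0000]
AᵀP(A−BK) = [67.0909 -3.0000; -3.0000 0.1667]
P' = Q + AᵀP(A−BK) = [70.3409 -5.0000; -5.0000 4.1667]
tr(P') = 74.5076


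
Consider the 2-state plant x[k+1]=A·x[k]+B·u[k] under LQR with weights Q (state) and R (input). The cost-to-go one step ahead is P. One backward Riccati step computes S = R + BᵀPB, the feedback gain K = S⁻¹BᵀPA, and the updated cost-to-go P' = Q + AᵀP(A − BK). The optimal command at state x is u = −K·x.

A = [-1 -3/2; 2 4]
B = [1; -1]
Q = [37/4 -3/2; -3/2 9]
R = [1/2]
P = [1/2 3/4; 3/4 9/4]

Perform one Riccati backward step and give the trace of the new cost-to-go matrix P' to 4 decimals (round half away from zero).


30.4732

BᵀP = [-0.2500 -1.5000]
S = R + BᵀPB = [1/2] + [1.2500] = [1.7500]
BᵀPA = [-2.7500 -5.6250]
K = S⁻¹·BᵀPA = [-1.5714 -3.2143]
A−BK = [0.5714 1.7143; 0.4286 0.7857]
AᵀP(A−BK) = [2.1786 4.6607; 4.6607 10.0446]
P' = Q + AᵀP(A−BK) = [11.4286 3.1607; 3.1607 19.0446]
tr(P') = 30.4732


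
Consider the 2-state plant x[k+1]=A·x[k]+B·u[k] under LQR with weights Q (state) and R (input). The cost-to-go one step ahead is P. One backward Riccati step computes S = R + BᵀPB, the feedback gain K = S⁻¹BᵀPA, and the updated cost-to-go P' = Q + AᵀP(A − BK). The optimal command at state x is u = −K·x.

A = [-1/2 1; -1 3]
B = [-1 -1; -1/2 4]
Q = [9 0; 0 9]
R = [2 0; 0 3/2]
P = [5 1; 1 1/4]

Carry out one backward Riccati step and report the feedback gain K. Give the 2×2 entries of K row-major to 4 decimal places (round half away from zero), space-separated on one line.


0.4796 -1.1060 0.0082 0.0424

BᵀP = [-5.5000 -1.1250; -1.0000 0.0000]
S = R + BᵀPB = [2 0; 0 3/2] + [6.0625 1.0000; 1.0000 1.0000] = [8.0625 1.0000; 1.0000 2.5000]
BᵀPA = [3.8750 -8.8750; 0.5000 -1.0000]
K = S⁻¹·BᵀPA = [0.4796 -1.1060; 0.0082 0.0424]
A−BK = [-0.0122 -0.0636; -0.7928 2.2773]
AᵀP(A−BK) = [0.6374 -1.4853; -1.4853 3.4763]
P' = Q + AᵀP(A−BK) = [9.6374 -1.4853; -1.4853 12.4763]
tr(P') = 22.1138


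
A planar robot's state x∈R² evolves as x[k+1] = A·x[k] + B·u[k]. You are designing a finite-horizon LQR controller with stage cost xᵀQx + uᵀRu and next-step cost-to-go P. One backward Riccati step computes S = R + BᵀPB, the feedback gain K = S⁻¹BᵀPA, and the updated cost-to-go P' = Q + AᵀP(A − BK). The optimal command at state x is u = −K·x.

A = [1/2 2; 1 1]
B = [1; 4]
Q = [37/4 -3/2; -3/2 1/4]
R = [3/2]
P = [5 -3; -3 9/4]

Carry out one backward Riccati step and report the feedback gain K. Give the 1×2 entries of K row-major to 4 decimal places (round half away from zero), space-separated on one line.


BᵀP = [-7.0000 6.0000]
S = R + BᵀPB = [3/2] + [17.0000] = [18.5000]
BᵀPA = [2.5000 -8.0000]
K = S⁻¹·BᵀPA = [0.1351 -0.4324]
A−BK = [0.3649 2.4324; 0.4595 2.7297]
AᵀP(A−BK) = [0.1622 0.8311; 0.8311 6.7905]
P' = Q + AᵀP(A−BK) = [9.4122 -0.6689; -0.6689 7.0405]
tr(P') = 16.4527

0.1351 -0.4324


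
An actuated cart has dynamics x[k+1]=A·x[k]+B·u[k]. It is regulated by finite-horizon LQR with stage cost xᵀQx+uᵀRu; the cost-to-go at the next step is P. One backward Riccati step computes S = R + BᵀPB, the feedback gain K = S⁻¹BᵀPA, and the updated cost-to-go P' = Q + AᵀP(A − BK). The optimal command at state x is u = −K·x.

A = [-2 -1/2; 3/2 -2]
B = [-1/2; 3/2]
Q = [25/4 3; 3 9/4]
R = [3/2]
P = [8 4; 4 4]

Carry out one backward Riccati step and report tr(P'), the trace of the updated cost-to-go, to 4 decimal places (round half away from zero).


38.4231

BᵀP = [2.0000 4.0000]
S = R + BᵀPB = [3/2] + [5.0000] = [6.5000]
BᵀPA = [2.0000 -9.0000]
K = S⁻¹·BᵀPA = [0.3077 -1.3846]
A−BK = [-1.8462 -1.1923; 1.0385 0.0769]
AᵀP(A−BK) = [16.3846 11.7692; 11.7692 13.5385]
P' = Q + AᵀP(A−BK) = [22.6346 14.7692; 14.7692 15.7885]
tr(P') = 38.4231


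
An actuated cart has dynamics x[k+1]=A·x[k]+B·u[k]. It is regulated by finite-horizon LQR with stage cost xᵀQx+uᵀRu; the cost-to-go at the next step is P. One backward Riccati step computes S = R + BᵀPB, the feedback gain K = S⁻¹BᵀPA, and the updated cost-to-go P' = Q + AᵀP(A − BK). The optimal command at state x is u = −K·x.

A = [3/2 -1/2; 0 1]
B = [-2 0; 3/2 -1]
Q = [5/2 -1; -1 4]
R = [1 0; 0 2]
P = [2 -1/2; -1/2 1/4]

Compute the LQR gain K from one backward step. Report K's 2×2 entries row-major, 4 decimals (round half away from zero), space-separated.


BᵀP = [-4.7500 1.3750; 0.5000 -0.2500]
S = R + BᵀPB = [1 0; 0 2] + [11.5625 -1.3750; -1.3750 0.2500] = [12.5625 -1.3750; -1.3750 2.2500]
BᵀPA = [-7.1250 3.7500; 0.7500 -0.5000]
K = S⁻¹·BᵀPA = [-0.5687 0.2938; -0.0142 -0.0427]
A−BK = [0.3626 0.0877; 0.8389 0.5166]
AᵀP(A−BK) = [0.4585 -0.1244; -0.1244 0.1268]
P' = Q + AᵀP(A−BK) = [2.9585 -1.1244; -1.1244 4.1268]
tr(P') = 7.0853

-0.5687 0.2938 -0.0142 -0.0427


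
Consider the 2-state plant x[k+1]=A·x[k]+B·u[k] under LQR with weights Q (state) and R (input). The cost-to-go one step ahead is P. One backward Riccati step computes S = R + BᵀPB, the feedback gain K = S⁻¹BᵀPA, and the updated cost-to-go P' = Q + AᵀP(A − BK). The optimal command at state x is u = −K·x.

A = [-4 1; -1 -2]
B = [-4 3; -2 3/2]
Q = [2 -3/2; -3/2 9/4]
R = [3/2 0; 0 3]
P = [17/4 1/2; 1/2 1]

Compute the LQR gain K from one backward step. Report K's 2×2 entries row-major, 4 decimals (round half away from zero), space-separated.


0.7308 -0.0962 -0.2740 0.0361

BᵀP = [-18.0000 -4.0000; 13.5000 3.0000]
S = R + BᵀPB = [3/2 0; 0 3] + [80.0000 -60.0000; -60.0000 45.0000] = [81.5000 -60.0000; -60.0000 48.0000]
BᵀPA = [76.0000 -10.0000; -57.0000 7.5000]
K = S⁻¹·BᵀPA = [0.7308 -0.0962; -0.2740 0.0361]
A−BK = [-0.2548 0.5072; 0.8726 -2.2464]
AᵀP(A−BK) = [1.8413 -2.1370; -2.1370 5.0180]
P' = Q + AᵀP(A−BK) = [3.8413 -3.6370; -3.6370 7.2680]
tr(P') = 11.1094


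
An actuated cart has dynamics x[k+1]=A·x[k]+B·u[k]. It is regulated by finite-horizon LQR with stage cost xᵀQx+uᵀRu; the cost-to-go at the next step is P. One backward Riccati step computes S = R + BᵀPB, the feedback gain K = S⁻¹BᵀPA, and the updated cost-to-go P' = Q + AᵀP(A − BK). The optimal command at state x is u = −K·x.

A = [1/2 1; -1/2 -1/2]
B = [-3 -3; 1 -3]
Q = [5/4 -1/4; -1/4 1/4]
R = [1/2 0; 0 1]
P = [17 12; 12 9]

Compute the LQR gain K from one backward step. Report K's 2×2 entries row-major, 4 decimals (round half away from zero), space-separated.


-0.2048 -0.3174 0.0633 0.0163

BᵀP = [-39.0000 -27.0000; -87.0000 -63.0000]
S = R + BᵀPB = [1/2 0; 0 1] + [90.0000 198.0000; 198.0000 450.0000] = [90.5000 198.0000; 198.0000 451.0000]
BᵀPA = [-6.0000 -25.5000; -12.0000 -55.5000]
K = S⁻¹·BᵀPA = [-0.2048 -0.3174; 0.0633 0.0163]
A−BK = [0.0756 0.0966; -0.1053 -0.1337]
AᵀP(A−BK) = [0.0309 0.0410; 0.0410 0.0602]
P' = Q + AᵀP(A−BK) = [1.2809 -0.2090; -0.2090 0.3102]
tr(P') = 1.5911


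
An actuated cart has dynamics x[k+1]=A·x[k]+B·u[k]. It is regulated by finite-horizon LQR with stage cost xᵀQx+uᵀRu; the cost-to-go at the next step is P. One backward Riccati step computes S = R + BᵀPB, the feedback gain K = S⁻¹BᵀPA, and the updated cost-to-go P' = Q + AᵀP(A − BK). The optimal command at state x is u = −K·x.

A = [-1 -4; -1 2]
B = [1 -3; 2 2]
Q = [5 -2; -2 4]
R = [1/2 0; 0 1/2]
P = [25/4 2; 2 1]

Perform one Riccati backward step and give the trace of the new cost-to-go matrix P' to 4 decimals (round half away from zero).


9.9741

BᵀP = [10.2500 4.0000; -14.7500 -4.0000]
S = R + BᵀPB = [1/2 0; 0 1/2] + [18.2500 -22.7500; -22.7500 36.2500] = [18.7500 -22.7500; -22.7500 36.7500]
BᵀPA = [-14.2500 -33.0000; 18.7500 51.0000]
K = S⁻¹·BᵀPA = [-0.5663 -0.3061; 0.1596 1.1983]
A−BK = [0.0452 -0.0991; -0.1866 0.2157]
AᵀP(A−BK) = [0.1870 0.1706; 0.1706 0.7872]
P' = Q + AᵀP(A−BK) = [5.1870 -1.8294; -1.8294 4.7872]
tr(P') = 9.9741


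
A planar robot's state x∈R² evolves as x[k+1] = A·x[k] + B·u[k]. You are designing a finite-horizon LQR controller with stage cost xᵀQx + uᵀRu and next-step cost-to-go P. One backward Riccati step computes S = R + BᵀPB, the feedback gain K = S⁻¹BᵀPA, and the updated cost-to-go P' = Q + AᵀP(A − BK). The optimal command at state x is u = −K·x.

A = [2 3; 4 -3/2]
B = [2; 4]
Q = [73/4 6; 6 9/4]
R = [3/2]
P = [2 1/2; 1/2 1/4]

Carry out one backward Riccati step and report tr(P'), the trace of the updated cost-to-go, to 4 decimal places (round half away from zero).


25.4927

BᵀP = [6.0000 2.0000]
S = R + BᵀPB = [3/2] + [20.0000] = [21.5000]
BᵀPA = [20.0000 15.0000]
K = S⁻¹·BᵀPA = [0.9302 0.6977]
A−BK = [0.1395 1.6047; 0.2791 -4.2907]
AᵀP(A−BK) = [1.3953 1.0465; 1.0465 3.5974]
P' = Q + AᵀP(A−BK) = [19.6453 7.0465; 7.0465 5.8474]
tr(P') = 25.4927


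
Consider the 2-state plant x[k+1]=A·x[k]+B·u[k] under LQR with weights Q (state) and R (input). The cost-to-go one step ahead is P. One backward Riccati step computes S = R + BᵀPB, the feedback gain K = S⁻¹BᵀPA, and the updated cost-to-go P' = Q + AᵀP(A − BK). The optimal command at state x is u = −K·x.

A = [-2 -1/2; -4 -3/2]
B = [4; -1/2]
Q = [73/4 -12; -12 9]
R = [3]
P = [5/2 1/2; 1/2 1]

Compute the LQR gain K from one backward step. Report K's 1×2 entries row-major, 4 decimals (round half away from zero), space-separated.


-0.6182 -0.1727

BᵀP = [9.7500 1.5000]
S = R + BᵀPB = [3] + [38.2500] = [41.2500]
BᵀPA = [-25.5000 -7.1250]
K = S⁻¹·BᵀPA = [-0.6182 -0.1727]
A−BK = [0.4727 0.1909; -4.3091 -1.5864]
AᵀP(A−BK) = [18.2364 6.5955; 6.5955 2.3943]
P' = Q + AᵀP(A−BK) = [36.4864 -5.4045; -5.4045 11.3943]
tr(P') = 47.8807


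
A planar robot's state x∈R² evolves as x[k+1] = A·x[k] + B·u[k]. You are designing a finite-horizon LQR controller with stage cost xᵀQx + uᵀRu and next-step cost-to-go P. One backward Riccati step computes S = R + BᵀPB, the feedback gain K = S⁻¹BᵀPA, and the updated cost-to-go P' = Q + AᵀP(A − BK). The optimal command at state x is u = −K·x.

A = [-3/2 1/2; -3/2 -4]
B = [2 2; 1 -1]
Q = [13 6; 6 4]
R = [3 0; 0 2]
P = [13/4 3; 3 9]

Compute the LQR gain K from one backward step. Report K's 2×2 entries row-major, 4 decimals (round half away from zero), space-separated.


-1.0234 -1.6776 0.2786 1.7050

BᵀP = [9.5000 15.0000; 3.5000 -3.0000]
S = R + BᵀPB = [3 0; 0 2] + [34.0000 4.0000; 4.0000 10.0000] = [37.0000 4.0000; 4.0000 12.0000]
BᵀPA = [-36.7500 -55.2500; -0.7500 13.7500]
K = S⁻¹·BᵀPA = [-1.0234 -1.6776; 0.2786 1.7050]
A−BK = [-0.0105 0.4451; -0.1980 -0.6174]
AᵀP(A−BK) = [3.6628 6.9406; 6.9406 16.6827]
P' = Q + AᵀP(A−BK) = [16.6628 12.9406; 12.9406 20.6827]
tr(P') = 37.3455


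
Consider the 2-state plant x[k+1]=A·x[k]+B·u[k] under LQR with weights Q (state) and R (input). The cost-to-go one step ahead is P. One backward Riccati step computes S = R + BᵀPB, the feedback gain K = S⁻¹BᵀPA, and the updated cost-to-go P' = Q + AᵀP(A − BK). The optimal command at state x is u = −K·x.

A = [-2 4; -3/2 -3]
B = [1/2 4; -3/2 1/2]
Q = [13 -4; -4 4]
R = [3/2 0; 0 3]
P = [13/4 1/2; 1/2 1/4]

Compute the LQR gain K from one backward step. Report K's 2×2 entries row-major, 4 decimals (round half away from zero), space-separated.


BᵀP = [0.8750 -0.1250; 13.2500 2.1250]
S = R + BᵀPB = [3/2 0; 0 3] + [0.6250 3.4375; 3.4375 54.0625] = [2.1250 3.4375; 3.4375 57.0625]
BᵀPA = [-1.5625 3.8750; -29.6875 46.6250]
K = S⁻¹·BᵀPA = [0.1178 0.5559; -0.5274 0.7836]
A−BK = [0.0505 0.5876; -1.0596 -2.5579]
AᵀP(A−BK) = [1.0906 -0.7433; -0.7433 3.5606]
P' = Q + AᵀP(A−BK) = [14.0906 -4.7433; -4.7433 7.5606]
tr(P') = 21.6511

0.1178 0.5559 -0.5274 0.7836


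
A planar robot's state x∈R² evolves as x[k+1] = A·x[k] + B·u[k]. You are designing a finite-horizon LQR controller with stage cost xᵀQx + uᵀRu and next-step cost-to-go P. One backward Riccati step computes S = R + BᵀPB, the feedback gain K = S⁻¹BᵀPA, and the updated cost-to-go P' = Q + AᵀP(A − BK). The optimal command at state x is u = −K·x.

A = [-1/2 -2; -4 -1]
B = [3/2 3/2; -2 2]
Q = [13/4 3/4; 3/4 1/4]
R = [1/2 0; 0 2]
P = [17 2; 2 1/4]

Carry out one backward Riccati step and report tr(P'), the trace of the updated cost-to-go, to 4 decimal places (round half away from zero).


5.0094

BᵀP = [21.5000 2.5000; 29.5000 3.5000]
S = R + BᵀPB = [1/2 0; 0 2] + [27.2500 37.2500; 37.2500 51.2500] = [27.7500 37.2500; 37.2500 53.2500]
BᵀPA = [-20.7500 -45.5000; -28.7500 -62.5000]
K = S⁻¹·BᵀPA = [-0.3773 -1.0513; -0.2760 -0.4383]
A−BK = [0.4799 0.2344; -4.2025 -2.2261]
AᵀP(A−BK) = [0.4868 0.5846; 0.5846 1.0225]
P' = Q + AᵀP(A−BK) = [3.7368 1.3346; 1.3346 1.2725]
tr(P') = 5.0094


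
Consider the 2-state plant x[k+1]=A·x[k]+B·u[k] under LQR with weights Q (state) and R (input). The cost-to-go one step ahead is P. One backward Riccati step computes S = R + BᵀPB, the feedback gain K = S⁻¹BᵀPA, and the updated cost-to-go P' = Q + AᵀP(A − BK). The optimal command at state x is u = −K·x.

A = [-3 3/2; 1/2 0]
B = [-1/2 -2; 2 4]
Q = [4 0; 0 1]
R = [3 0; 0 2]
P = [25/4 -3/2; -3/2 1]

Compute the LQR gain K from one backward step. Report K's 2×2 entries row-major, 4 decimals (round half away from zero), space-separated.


-0.2072 0.1265 0.9525 -0.4581

BᵀP = [-6.1250 2.7500; -18.5000 7.0000]
S = R + BᵀPB = [3 0; 0 2] + [8.5625 23.2500; 23.2500 65.0000] = [11.5625 23.2500; 23.2500 67.0000]
BᵀPA = [19.7500 -9.1875; 59.0000 -27.7500]
K = S⁻¹·BᵀPA = [-0.2072 0.1265; 0.9525 -0.4581]
A−BK = [-1.1986 0.6471; -2.8956 1.5793]
AᵀP(A−BK) = [8.8948 -4.7218; -4.7218 2.5131]
P' = Q + AᵀP(A−BK) = [12.8948 -4.7218; -4.7218 3.5131]
tr(P') = 16.4079


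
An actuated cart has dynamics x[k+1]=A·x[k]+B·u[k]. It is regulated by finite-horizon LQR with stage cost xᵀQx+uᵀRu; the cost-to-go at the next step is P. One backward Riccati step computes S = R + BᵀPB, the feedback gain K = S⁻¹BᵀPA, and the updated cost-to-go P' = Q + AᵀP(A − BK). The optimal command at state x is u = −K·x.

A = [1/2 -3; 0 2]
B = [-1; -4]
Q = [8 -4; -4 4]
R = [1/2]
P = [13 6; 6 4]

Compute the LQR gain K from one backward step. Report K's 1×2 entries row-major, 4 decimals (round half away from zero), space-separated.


BᵀP = [-37.0000 -22.0000]
S = R + BᵀPB = [1/2] + [125.0000] = [125.5000]
BᵀPA = [-18.5000 67.0000]
K = S⁻¹·BᵀPA = [-0.1474 0.5339]
A−BK = [0.3526 -2.4661; -0.5896 4.1355]
AᵀP(A−BK) = [0.5229 -3.6235; -3.6235 25.2311]
P' = Q + AᵀP(A−BK) = [8.5229 -7.6235; -7.6235 29.2311]
tr(P') = 37.7540

-0.1474 0.5339


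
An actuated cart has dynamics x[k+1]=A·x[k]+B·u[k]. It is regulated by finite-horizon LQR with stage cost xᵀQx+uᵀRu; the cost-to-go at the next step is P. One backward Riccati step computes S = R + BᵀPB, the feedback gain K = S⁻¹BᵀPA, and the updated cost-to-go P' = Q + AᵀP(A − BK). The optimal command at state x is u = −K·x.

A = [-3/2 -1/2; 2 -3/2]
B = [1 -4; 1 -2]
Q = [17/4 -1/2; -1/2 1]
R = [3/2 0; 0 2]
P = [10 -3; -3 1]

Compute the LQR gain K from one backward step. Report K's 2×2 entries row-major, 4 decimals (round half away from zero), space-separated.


-0.0366 -0.0576 0.5942 0.0052

BᵀP = [7.0000 -2.0000; -34.0000 10.0000]
S = R + BᵀPB = [3/2 0; 0 2] + [5.0000 -24.0000; -24.0000 116.0000] = [6.5000 -24.0000; -24.0000 118.0000]
BᵀPA = [-14.5000 -0.5000; 71.0000 2.0000]
K = S⁻¹·BᵀPA = [-0.0366 -0.0576; 0.5942 0.0052]
A−BK = [0.9136 -0.4215; 3.2251 -1.4319]
AᵀP(A−BK) = [1.7775 -0.4568; -0.4568 0.2107]
P' = Q + AᵀP(A−BK) = [6.0275 -0.9568; -0.9568 1.2107]
tr(P') = 7.2382


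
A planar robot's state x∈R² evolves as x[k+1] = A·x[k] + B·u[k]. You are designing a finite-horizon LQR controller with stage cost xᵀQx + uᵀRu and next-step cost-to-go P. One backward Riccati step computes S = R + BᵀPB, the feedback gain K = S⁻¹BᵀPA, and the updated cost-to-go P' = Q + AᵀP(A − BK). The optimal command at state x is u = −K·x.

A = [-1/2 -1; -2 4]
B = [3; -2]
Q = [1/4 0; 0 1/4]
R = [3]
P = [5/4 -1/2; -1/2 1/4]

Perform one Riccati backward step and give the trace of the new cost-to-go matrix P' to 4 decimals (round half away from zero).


BᵀP = [4.7500 -2.0000]
S = R + BᵀPB = [3] + [18.2500] = [21.2500]
BᵀPA = [1.6250 -12.7500]
K = S⁻¹·BᵀPA = [0.0765 -0.6000]
A−BK = [-0.7294 0.8000; -1.8471 2.8000]
AᵀP(A−BK) = [0.1882 -0.4000; -0.4000 1.6000]
P' = Q + AᵀP(A−BK) = [0.4382 -0.4000; -0.4000 1.8500]
tr(P') = 2.2882

2.2882


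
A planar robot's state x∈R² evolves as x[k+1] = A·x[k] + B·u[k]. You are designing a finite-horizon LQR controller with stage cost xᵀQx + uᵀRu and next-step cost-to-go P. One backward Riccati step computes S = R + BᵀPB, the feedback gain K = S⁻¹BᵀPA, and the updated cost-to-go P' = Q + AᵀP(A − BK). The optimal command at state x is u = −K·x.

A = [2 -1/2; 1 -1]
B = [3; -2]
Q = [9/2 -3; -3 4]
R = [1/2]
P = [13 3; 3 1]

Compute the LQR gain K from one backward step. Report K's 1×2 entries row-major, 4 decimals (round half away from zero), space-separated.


BᵀP = [33.0000 7.0000]
S = R + BᵀPB = [1/2] + [85.0000] = [85.5000]
BᵀPA = [73.0000 -23.5000]
K = S⁻¹·BᵀPA = [0.8538 -0.2749]
A−BK = [-0.5614 0.3246; 2.7076 -1.5497]
AᵀP(A−BK) = [2.6725 -1.4357; -1.4357 0.7909]
P' = Q + AᵀP(A−BK) = [7.1725 -4.4357; -4.4357 4.7909]
tr(P') = 11.9635

0.8538 -0.2749


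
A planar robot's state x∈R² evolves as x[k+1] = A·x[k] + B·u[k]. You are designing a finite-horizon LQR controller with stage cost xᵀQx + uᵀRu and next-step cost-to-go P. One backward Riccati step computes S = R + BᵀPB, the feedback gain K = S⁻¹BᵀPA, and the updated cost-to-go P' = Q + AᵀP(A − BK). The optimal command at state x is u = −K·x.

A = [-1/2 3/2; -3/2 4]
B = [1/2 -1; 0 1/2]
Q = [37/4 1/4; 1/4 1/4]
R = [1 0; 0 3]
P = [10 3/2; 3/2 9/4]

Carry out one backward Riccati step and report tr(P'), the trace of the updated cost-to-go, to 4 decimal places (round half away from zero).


BᵀP = [5.0000 0.7500; -9.2500 -0.3750]
S = R + BᵀPB = [1 0; 0 3] + [2.5000 -4.6250; -4.6250 9.0625] = [3.5000 -4.6250; -4.6250 12.0625]
BᵀPA = [-3.6250 10.5000; 5.1875 -15.3750]
K = S⁻¹·BᵀPA = [-0.9475 2.6669; 0.0668 -0.2521]
A−BK = [0.0405 -0.0855; -1.5334 4.1260]
AᵀP(A−BK) = [6.0315 -16.3998; -16.3998 44.6219]
P' = Q + AᵀP(A−BK) = [15.2815 -16.1498; -16.1498 44.8719]
tr(P') = 60.1534

60.1534


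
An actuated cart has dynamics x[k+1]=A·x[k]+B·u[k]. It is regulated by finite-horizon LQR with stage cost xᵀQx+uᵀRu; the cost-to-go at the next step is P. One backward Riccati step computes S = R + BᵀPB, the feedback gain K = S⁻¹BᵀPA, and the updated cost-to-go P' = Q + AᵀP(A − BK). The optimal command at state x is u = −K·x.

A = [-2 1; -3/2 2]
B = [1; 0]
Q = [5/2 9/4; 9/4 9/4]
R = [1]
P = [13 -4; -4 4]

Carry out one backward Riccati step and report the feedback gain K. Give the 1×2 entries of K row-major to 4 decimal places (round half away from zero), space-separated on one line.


BᵀP = [13.0000 -4.0000]
S = R + BᵀPB = [1] + [13.0000] = [14.0000]
BᵀPA = [-20.0000 5.0000]
K = S⁻¹·BᵀPA = [-1.4286 0.3571]
A−BK = [-0.5714 0.6429; -1.5000 2.0000]
AᵀP(A−BK) = [8.4286 -8.8571; -8.8571 11.2143]
P' = Q + AᵀP(A−BK) = [10.9286 -6.6071; -6.6071 13.4643]
tr(P') = 24.3929

-1.4286 0.3571


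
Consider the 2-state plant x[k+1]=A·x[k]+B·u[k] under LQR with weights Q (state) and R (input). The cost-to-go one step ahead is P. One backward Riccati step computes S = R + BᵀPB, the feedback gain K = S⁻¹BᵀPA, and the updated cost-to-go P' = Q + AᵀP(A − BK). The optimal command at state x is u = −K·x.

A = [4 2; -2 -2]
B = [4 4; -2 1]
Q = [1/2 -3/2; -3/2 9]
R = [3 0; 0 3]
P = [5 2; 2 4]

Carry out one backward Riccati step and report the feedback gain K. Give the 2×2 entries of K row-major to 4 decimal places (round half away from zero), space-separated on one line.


0.8898 0.7187 0.0684 -0.2524

BᵀP = [16.0000 0.0000; 22.0000 12.0000]
S = R + BᵀPB = [3 0; 0 3] + [64.0000 64.0000; 64.0000 100.0000] = [67.0000 64.0000; 64.0000 103.0000]
BᵀPA = [64.0000 32.0000; 64.0000 20.0000]
K = S⁻¹·BᵀPA = [0.8898 0.7187; 0.0684 -0.2524]
A−BK = [0.1668 0.1348; -0.2888 -0.3102]
AᵀP(A−BK) = [2.6695 2.1561; 2.1561 2.0492]
P' = Q + AᵀP(A−BK) = [3.1695 0.6561; 0.6561 11.0492]
tr(P') = 14.2187


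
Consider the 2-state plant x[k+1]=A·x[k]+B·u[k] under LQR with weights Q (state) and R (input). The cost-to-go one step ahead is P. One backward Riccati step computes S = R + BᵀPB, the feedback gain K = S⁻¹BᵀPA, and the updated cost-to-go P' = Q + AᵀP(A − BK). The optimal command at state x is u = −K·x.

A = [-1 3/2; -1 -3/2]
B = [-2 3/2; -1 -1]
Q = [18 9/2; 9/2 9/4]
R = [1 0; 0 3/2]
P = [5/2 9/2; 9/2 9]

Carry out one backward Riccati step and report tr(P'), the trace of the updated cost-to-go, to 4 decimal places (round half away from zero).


21.7232

BᵀP = [-9.5000 -18.0000; -0.7500 -2.2500]
S = R + BᵀPB = [1 0; 0 3/2] + [37.0000 3.7500; 3.7500 1.1250] = [38.0000 3.7500; 3.7500 2.6250]
BᵀPA = [27.5000 12.7500; 3.0000 2.2500]
K = S⁻¹·BᵀPA = [0.7112 0.2921; 0.1269 0.4398]
A−BK = [0.2319 1.4245; -0.1619 -0.7681]
AᵀP(A−BK) = [0.5624 0.3972; 0.3972 0.9108]
P' = Q + AᵀP(A−BK) = [18.5624 4.8972; 4.8972 3.1608]
tr(P') = 21.7232


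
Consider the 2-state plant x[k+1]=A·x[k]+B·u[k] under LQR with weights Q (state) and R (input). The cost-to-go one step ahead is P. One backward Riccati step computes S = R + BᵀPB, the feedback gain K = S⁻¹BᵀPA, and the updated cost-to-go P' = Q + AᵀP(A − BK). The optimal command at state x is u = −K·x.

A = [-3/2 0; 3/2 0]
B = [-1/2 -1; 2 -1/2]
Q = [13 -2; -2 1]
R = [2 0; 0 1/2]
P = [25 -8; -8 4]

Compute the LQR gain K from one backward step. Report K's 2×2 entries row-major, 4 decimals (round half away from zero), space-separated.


0.8920 0.0000 1.1044 0.0000

BᵀP = [-28.5000 12.0000; -21.0000 6.0000]
S = R + BᵀPB = [2 0; 0 1/2] + [38.2500 22.5000; 22.5000 18.0000] = [40.2500 22.5000; 22.5000 18.5000]
BᵀPA = [60.7500 0.0000; 40.5000 0.0000]
K = S⁻¹·BᵀPA = [0.8920 0.0000; 1.1044 0.0000]
A−BK = [0.0503 0.0000; 0.2682 0.0000]
AᵀP(A−BK) = [2.3361 0.0000; 0.0000 0.0000]
P' = Q + AᵀP(A−BK) = [15.3361 -2.0000; -2.0000 1.0000]
tr(P') = 16.3361


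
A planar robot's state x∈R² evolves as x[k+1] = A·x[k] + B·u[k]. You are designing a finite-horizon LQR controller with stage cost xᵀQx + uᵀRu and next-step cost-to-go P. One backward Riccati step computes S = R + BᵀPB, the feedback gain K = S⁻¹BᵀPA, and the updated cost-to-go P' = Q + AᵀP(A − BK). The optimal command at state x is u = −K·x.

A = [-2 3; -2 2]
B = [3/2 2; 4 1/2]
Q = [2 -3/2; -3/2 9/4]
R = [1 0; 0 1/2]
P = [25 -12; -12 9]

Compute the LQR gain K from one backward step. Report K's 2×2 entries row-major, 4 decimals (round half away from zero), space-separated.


-0.4054 0.3369 -0.6840 1.2323

BᵀP = [-10.5000 18.0000; 44.0000 -19.5000]
S = R + BᵀPB = [1 0; 0 1/2] + [56.2500 -12.0000; -12.0000 78.2500] = [57.2500 -12.0000; -12.0000 78.7500]
BᵀPA = [-15.0000 4.5000; -49.0000 93.0000]
K = S⁻¹·BᵀPA = [-0.4054 0.3369; -0.6840 1.2323]
A−BK = [-0.0239 0.0301; -0.0365 0.0363]
AᵀP(A−BK) = [0.4036 -0.5643; -0.5643 0.8810]
P' = Q + AᵀP(A−BK) = [2.4036 -2.0643; -2.0643 3.1310]
tr(P') = 5.5346


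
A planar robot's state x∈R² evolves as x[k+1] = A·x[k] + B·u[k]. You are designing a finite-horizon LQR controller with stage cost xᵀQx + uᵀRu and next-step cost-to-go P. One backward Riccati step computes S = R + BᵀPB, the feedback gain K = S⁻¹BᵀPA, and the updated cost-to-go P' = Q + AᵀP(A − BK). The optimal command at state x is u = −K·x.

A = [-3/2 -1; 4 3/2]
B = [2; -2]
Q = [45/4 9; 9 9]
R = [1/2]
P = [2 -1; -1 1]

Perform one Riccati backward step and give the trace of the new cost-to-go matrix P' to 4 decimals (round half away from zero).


22.4878

BᵀP = [6.0000 -4.0000]
S = R + BᵀPB = [1/2] + [20.0000] = [20.5000]
BᵀPA = [-25.0000 -12.0000]
K = S⁻¹·BᵀPA = [-1.2195 -0.5854]
A−BK = [0.9390 0.1707; 1.5610 0.3293]
AᵀP(A−BK) = [2.0122 0.6159; 0.6159 0.2256]
P' = Q + AᵀP(A−BK) = [13.2622 9.6159; 9.6159 9.2256]
tr(P') = 22.4878


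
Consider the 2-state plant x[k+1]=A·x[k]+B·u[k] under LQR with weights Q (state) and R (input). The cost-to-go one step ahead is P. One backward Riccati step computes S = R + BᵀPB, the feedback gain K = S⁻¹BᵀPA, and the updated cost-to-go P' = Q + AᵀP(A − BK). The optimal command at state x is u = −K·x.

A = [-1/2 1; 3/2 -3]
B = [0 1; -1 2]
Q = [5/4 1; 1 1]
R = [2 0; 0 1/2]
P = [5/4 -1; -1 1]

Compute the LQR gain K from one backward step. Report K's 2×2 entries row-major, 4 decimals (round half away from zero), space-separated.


BᵀP = [1.0000 -1.0000; -0.7500 1.0000]
S = R + BᵀPB = [2 0; 0 1/2] + [1.0000 -1.0000; -1.0000 1.2500] = [3.0000 -1.0000; -1.0000 1.7500]
BᵀPA = [-2.0000 4.0000; 1.8750 -3.7500]
K = S⁻¹·BᵀPA = [-0.3824 0.7647; 0.8529 -1.7059]
A−BK = [-1.3529 2.7059; -0.5882 1.1765]
AᵀP(A−BK) = [1.6985 -3.3971; -3.3971 6.7941]
P' = Q + AᵀP(A−BK) = [2.9485 -2.3971; -2.3971 7.7941]
tr(P') = 10.7426

-0.3824 0.7647 0.8529 -1.7059


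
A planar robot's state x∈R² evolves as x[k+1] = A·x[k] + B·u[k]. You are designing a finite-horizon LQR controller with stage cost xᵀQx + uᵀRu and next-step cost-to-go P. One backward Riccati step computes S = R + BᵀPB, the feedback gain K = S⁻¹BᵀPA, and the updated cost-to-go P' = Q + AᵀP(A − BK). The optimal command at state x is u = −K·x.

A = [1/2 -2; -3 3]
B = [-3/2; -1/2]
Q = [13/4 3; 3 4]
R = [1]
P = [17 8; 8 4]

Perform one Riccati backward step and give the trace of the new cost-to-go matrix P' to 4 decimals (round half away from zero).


BᵀP = [-29.5000 -14.0000]
S = R + BᵀPB = [1] + [51.2500] = [52.2500]
BᵀPA = [27.2500 17.0000]
K = S⁻¹·BᵀPA = [0.5215 0.3254]
A−BK = [1.2823 -1.5120; -2.7392 3.1627]
AᵀP(A−BK) = [2.0383 -1.8660; -1.8660 2.4689]
P' = Q + AᵀP(A−BK) = [5.2883 1.1340; 1.1340 6.4689]
tr(P') = 11.7572

11.7572


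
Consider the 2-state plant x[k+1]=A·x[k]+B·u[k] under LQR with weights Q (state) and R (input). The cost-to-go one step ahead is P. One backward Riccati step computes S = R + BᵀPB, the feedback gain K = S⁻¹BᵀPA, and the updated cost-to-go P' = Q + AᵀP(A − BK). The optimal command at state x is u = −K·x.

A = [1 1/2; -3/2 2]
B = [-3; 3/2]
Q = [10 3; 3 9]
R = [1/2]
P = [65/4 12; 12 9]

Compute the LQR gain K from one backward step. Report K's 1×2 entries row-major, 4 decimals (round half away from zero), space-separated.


BᵀP = [-30.7500 -22.5000]
S = R + BᵀPB = [1/2] + [58.5000] = [59.0000]
BᵀPA = [3.0000 -60.3750]
K = S⁻¹·BᵀPA = [0.0508 -1.0233]
A−BK = [1.1525 -2.5699; -1.5763 3.5350]
AᵀP(A−BK) = [0.3475 -0.8051; -0.8051 2.2805]
P' = Q + AᵀP(A−BK) = [10.3475 2.1949; 2.1949 11.2805]
tr(P') = 21.6279

0.0508 -1.0233


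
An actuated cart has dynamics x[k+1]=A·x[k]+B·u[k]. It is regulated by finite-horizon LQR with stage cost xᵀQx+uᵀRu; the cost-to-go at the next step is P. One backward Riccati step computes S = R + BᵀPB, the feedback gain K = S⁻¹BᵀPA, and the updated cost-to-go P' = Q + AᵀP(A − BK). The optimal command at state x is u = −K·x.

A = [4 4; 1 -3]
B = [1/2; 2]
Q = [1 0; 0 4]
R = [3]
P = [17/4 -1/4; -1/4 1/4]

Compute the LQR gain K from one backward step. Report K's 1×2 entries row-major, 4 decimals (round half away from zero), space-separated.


1.5068 1.1781

BᵀP = [1.6250 0.3750]
S = R + BᵀPB = [3] + [1.5625] = [4.5625]
BᵀPA = [6.8750 5.3750]
K = S⁻¹·BᵀPA = [1.5068 1.1781]
A−BK = [3.2466 3.4110; -2.0137 -5.3562]
AᵀP(A−BK) = [55.8904 61.1507; 61.1507 69.9178]
P' = Q + AᵀP(A−BK) = [56.8904 61.1507; 61.1507 73.9178]
tr(P') = 130.8082


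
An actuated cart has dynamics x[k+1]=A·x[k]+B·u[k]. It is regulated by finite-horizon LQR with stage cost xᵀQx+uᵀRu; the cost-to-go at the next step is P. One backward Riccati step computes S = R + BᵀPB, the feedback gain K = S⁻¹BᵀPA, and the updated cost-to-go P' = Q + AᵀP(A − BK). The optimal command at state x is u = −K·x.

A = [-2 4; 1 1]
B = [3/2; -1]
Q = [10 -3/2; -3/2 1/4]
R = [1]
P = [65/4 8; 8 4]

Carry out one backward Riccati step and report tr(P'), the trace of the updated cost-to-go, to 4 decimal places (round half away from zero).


BᵀP = [16.3750 8.0000]
S = R + BᵀPB = [1] + [16.5625] = [17.5625]
BᵀPA = [-24.7500 73.5000]
K = S⁻¹·BᵀPA = [-1.4093 4.1851]
A−BK = [0.1139 -2.2776; -0.4093 5.1851]
AᵀP(A−BK) = [2.1210 -6.4199; -6.4199 20.3986]
P' = Q + AᵀP(A−BK) = [12.1210 -7.9199; -7.9199 20.6486]
tr(P') = 32.7696

32.7696


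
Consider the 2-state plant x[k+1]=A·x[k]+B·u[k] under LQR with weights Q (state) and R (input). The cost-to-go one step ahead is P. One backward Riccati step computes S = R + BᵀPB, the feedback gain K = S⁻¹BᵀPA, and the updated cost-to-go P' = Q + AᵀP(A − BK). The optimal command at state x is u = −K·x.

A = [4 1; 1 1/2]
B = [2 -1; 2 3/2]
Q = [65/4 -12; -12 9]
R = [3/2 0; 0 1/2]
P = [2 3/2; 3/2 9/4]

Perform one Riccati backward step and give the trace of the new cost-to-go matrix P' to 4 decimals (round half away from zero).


28.6774

BᵀP = [7.0000 7.5000; 0.2500 1.8750]
S = R + BᵀPB = [3/2 0; 0 1/2] + [29.0000 4.2500; 4.2500 2.5625] = [30.5000 4.2500; 4.2500 3.0625]
BᵀPA = [35.5000 10.7500; 2.8750 1.1875]
K = S⁻¹·BᵀPA = [1.2808 0.3700; -0.8387 -0.1257]
A−BK = [0.5998 0.1344; -0.3036 -0.0514]
AᵀP(A−BK) = [3.1929 0.8523; 0.8523 0.2345]
P' = Q + AᵀP(A−BK) = [19.4429 -11.1477; -11.1477 9.2345]
tr(P') = 28.6774


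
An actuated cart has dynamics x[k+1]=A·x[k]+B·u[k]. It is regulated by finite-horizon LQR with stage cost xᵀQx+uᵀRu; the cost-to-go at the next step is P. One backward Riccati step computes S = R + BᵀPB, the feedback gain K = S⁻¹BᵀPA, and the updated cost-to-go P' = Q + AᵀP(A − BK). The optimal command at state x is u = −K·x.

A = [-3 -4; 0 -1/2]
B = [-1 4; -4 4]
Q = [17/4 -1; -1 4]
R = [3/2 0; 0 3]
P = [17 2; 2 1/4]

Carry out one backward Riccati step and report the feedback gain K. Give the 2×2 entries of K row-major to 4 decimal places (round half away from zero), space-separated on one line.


0.2857 0.3968 -0.5714 -0.7698

BᵀP = [-25.0000 -3.0000; 76.0000 9.0000]
S = R + BᵀPB = [3/2 0; 0 3] + [37.0000 -112.0000; -112.0000 340.0000] = [38.5000 -112.0000; -112.0000 343.0000]
BᵀPA = [75.0000 101.5000; -228.0000 -308.5000]
K = S⁻¹·BᵀPA = [0.2857 0.3968; -0.5714 -0.7698]
A−BK = [-0.4286 -0.5238; 3.4286 4.1667]
AᵀP(A−BK) = [1.2857 1.7143; 1.7143 2.2887]
P' = Q + AᵀP(A−BK) = [5.5357 0.7143; 0.7143 6.2887]
tr(P') = 11.8244


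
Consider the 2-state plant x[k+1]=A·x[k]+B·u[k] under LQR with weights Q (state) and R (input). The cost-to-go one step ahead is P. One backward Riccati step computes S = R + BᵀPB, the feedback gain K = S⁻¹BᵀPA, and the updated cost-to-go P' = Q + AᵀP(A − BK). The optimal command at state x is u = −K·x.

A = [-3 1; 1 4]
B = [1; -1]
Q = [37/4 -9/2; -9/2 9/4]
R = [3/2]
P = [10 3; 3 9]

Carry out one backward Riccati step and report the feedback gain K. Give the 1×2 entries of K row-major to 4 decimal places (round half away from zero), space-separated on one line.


BᵀP = [7.0000 -6.0000]
S = R + BᵀPB = [3/2] + [13.0000] = [14.5000]
BᵀPA = [-27.0000 -17.0000]
K = S⁻¹·BᵀPA = [-1.8621 -1.1724]
A−BK = [-1.1379 2.1724; -0.8621 2.8276]
AᵀP(A−BK) = [30.7241 -58.6552; -58.6552 158.0690]
P' = Q + AᵀP(A−BK) = [39.9741 -63.1552; -63.1552 160.3190]
tr(P') = 200.2931

-1.8621 -1.1724


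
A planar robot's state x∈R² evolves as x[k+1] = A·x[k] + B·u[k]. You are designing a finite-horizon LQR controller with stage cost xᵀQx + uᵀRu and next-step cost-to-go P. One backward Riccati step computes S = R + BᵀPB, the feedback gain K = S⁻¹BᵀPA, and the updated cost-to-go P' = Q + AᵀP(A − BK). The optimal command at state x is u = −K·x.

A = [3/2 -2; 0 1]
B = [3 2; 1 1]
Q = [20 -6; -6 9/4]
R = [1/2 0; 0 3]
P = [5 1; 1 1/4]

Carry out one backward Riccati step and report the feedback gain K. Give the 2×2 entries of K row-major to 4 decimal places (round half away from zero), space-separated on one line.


BᵀP = [16.0000 3.2500; 11.0000 2.2500]
S = R + BᵀPB = [1/2 0; 0 3] + [51.2500 35.2500; 35.2500 24.2500] = [51.7500 35.2500; 35.2500 27.2500]
BᵀPA = [24.0000 -28.7500; 16.5000 -19.7500]
K = S⁻¹·BᵀPA = [0.4318 -0.5205; 0.0470 -0.0515]
A−BK = [0.1107 -0.3356; -0.4787 1.5720]
AᵀP(A−BK) = [0.1124 -0.1588; -0.1588 0.2692]
P' = Q + AᵀP(A−BK) = [20.1124 -6.1588; -6.1588 2.5192]
tr(P') = 22.6316

0.4318 -0.5205 0.0470 -0.0515


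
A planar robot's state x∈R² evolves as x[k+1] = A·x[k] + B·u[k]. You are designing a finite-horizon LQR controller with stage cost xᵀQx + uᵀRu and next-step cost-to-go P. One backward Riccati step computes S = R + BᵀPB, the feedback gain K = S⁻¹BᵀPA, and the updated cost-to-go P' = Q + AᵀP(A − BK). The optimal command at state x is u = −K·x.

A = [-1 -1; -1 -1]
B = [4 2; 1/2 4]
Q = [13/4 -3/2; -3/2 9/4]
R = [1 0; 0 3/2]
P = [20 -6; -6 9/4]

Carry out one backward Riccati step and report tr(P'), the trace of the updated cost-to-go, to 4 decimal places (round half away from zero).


BᵀP = [77.0000 -22.8750; 16.0000 -3.0000]
S = R + BᵀPB = [1 0; 0 3/2] + [296.5625 62.5000; 62.5000 20.0000] = [297.5625 62.5000; 62.5000 21.5000]
BᵀPA = [-54.1250 -54.1250; -13.0000 -13.0000]
K = S⁻¹·BᵀPA = [-0.1410 -0.1410; -0.1949 -0.1949]
A−BK = [-0.0464 -0.0464; -0.1500 -0.1500]
AᵀP(A−BK) = [0.0870 0.0870; 0.0870 0.0870]
P' = Q + AᵀP(A−BK) = [3.3370 -1.4130; -1.4130 2.3370]
tr(P') = 5.6740

5.6740


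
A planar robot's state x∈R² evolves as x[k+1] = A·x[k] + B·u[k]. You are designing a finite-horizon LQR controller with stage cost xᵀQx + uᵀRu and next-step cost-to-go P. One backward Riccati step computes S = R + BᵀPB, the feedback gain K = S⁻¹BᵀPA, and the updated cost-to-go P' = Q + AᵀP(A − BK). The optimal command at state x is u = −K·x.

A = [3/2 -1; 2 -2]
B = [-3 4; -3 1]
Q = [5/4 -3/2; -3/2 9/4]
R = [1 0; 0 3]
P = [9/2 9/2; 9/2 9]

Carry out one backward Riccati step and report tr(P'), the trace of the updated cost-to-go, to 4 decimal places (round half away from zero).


4.7358

BᵀP = [-27.0000 -40.5000; 22.5000 27.0000]
S = R + BᵀPB = [1 0; 0 3] + [202.5000 -148.5000; -148.5000 117.0000] = [203.5000 -148.5000; -148.5000 120.0000]
BᵀPA = [-121.5000 108.0000; 87.7500 -76.5000]
K = S⁻¹·BᵀPA = [-0.6543 0.6756; -0.0784 0.1986]
A−BK = [-0.1492 0.2325; 0.1156 -0.1717]
AᵀP(A−BK) = [0.5117 -0.5873; -0.5873 0.7241]
P' = Q + AᵀP(A−BK) = [1.7617 -2.0873; -2.0873 2.9741]
tr(P') = 4.7358


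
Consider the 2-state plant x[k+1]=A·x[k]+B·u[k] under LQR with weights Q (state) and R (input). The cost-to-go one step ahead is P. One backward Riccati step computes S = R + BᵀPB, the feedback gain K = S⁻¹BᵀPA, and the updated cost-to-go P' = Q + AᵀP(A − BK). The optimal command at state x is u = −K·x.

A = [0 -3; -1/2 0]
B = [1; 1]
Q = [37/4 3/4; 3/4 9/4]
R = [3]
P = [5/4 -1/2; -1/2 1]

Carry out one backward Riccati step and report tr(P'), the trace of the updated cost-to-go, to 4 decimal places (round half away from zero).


BᵀP = [0.7500 0.5000]
S = R + BᵀPB = [3] + [1.2500] = [4.2500]
BᵀPA = [-0.2500 -2.2500]
K = S⁻¹·BᵀPA = [-0.0588 -0.5294]
A−BK = [0.0588 -2.4706; -0.4412 0.5294]
AᵀP(A−BK) = [0.2353 -0.8824; -0.8824 10.0588]
P' = Q + AᵀP(A−BK) = [9.4853 -0.1324; -0.1324 12.3088]
tr(P') = 21.7941

21.7941


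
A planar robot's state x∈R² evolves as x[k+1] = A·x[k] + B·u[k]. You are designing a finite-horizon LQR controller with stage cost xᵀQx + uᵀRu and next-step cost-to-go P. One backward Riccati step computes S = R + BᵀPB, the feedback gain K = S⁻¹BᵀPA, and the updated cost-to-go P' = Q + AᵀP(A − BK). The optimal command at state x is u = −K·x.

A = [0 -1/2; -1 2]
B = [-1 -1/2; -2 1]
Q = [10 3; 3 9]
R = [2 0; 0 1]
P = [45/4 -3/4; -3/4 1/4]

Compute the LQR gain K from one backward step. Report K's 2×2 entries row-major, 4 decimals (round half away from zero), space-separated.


BᵀP = [-9.7500 0.2500; -6.3750 0.6250]
S = R + BᵀPB = [2 0; 0 1] + [9.2500 5.1250; 5.1250 3.8125] = [11.2500 5.1250; 5.1250 4.8125]
BᵀPA = [-0.2500 5.3750; -0.6250 4.4375]
K = S⁻¹·BᵀPA = [0.0717 0.1121; -0.2063 0.8027]
A−BK = [-0.0314 0.0135; -0.6502 1.4215]
AᵀP(A−BK) = [0.1390 -0.3453; -0.3453 1.1480]
P' = Q + AᵀP(A−BK) = [10.1390 2.6547; 2.6547 10.1480]
tr(P') = 20.2870

0.0717 0.1121 -0.2063 0.8027
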